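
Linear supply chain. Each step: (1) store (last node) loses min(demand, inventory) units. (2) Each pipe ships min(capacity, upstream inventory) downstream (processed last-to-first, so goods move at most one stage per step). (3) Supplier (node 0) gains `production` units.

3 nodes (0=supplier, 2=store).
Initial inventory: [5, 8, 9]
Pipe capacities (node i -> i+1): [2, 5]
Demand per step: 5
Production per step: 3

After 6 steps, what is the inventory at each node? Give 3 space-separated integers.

Step 1: demand=5,sold=5 ship[1->2]=5 ship[0->1]=2 prod=3 -> inv=[6 5 9]
Step 2: demand=5,sold=5 ship[1->2]=5 ship[0->1]=2 prod=3 -> inv=[7 2 9]
Step 3: demand=5,sold=5 ship[1->2]=2 ship[0->1]=2 prod=3 -> inv=[8 2 6]
Step 4: demand=5,sold=5 ship[1->2]=2 ship[0->1]=2 prod=3 -> inv=[9 2 3]
Step 5: demand=5,sold=3 ship[1->2]=2 ship[0->1]=2 prod=3 -> inv=[10 2 2]
Step 6: demand=5,sold=2 ship[1->2]=2 ship[0->1]=2 prod=3 -> inv=[11 2 2]

11 2 2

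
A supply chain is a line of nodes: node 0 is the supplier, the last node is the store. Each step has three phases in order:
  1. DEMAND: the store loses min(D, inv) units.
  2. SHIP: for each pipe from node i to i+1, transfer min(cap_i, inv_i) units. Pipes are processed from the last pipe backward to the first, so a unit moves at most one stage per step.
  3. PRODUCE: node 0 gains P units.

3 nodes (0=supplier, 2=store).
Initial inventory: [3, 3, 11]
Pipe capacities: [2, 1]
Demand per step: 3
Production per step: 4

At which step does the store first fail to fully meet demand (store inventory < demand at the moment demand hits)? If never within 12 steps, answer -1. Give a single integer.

Step 1: demand=3,sold=3 ship[1->2]=1 ship[0->1]=2 prod=4 -> [5 4 9]
Step 2: demand=3,sold=3 ship[1->2]=1 ship[0->1]=2 prod=4 -> [7 5 7]
Step 3: demand=3,sold=3 ship[1->2]=1 ship[0->1]=2 prod=4 -> [9 6 5]
Step 4: demand=3,sold=3 ship[1->2]=1 ship[0->1]=2 prod=4 -> [11 7 3]
Step 5: demand=3,sold=3 ship[1->2]=1 ship[0->1]=2 prod=4 -> [13 8 1]
Step 6: demand=3,sold=1 ship[1->2]=1 ship[0->1]=2 prod=4 -> [15 9 1]
Step 7: demand=3,sold=1 ship[1->2]=1 ship[0->1]=2 prod=4 -> [17 10 1]
Step 8: demand=3,sold=1 ship[1->2]=1 ship[0->1]=2 prod=4 -> [19 11 1]
Step 9: demand=3,sold=1 ship[1->2]=1 ship[0->1]=2 prod=4 -> [21 12 1]
Step 10: demand=3,sold=1 ship[1->2]=1 ship[0->1]=2 prod=4 -> [23 13 1]
Step 11: demand=3,sold=1 ship[1->2]=1 ship[0->1]=2 prod=4 -> [25 14 1]
Step 12: demand=3,sold=1 ship[1->2]=1 ship[0->1]=2 prod=4 -> [27 15 1]
First stockout at step 6

6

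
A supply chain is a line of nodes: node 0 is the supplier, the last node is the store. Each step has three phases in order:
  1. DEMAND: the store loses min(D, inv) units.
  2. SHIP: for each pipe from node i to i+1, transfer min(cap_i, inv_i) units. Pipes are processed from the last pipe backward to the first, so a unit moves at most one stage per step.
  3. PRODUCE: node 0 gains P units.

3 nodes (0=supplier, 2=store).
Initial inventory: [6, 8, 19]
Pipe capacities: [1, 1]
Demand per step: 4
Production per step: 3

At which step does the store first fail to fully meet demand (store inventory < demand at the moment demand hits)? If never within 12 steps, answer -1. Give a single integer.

Step 1: demand=4,sold=4 ship[1->2]=1 ship[0->1]=1 prod=3 -> [8 8 16]
Step 2: demand=4,sold=4 ship[1->2]=1 ship[0->1]=1 prod=3 -> [10 8 13]
Step 3: demand=4,sold=4 ship[1->2]=1 ship[0->1]=1 prod=3 -> [12 8 10]
Step 4: demand=4,sold=4 ship[1->2]=1 ship[0->1]=1 prod=3 -> [14 8 7]
Step 5: demand=4,sold=4 ship[1->2]=1 ship[0->1]=1 prod=3 -> [16 8 4]
Step 6: demand=4,sold=4 ship[1->2]=1 ship[0->1]=1 prod=3 -> [18 8 1]
Step 7: demand=4,sold=1 ship[1->2]=1 ship[0->1]=1 prod=3 -> [20 8 1]
Step 8: demand=4,sold=1 ship[1->2]=1 ship[0->1]=1 prod=3 -> [22 8 1]
Step 9: demand=4,sold=1 ship[1->2]=1 ship[0->1]=1 prod=3 -> [24 8 1]
Step 10: demand=4,sold=1 ship[1->2]=1 ship[0->1]=1 prod=3 -> [26 8 1]
Step 11: demand=4,sold=1 ship[1->2]=1 ship[0->1]=1 prod=3 -> [28 8 1]
Step 12: demand=4,sold=1 ship[1->2]=1 ship[0->1]=1 prod=3 -> [30 8 1]
First stockout at step 7

7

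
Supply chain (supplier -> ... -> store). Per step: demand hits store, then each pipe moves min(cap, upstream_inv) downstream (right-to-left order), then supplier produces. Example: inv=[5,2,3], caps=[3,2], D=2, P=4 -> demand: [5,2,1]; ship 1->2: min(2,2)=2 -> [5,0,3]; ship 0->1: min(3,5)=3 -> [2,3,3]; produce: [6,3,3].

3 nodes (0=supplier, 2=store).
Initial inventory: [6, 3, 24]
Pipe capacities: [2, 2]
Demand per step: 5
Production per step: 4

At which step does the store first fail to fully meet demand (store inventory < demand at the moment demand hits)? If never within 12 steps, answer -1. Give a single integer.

Step 1: demand=5,sold=5 ship[1->2]=2 ship[0->1]=2 prod=4 -> [8 3 21]
Step 2: demand=5,sold=5 ship[1->2]=2 ship[0->1]=2 prod=4 -> [10 3 18]
Step 3: demand=5,sold=5 ship[1->2]=2 ship[0->1]=2 prod=4 -> [12 3 15]
Step 4: demand=5,sold=5 ship[1->2]=2 ship[0->1]=2 prod=4 -> [14 3 12]
Step 5: demand=5,sold=5 ship[1->2]=2 ship[0->1]=2 prod=4 -> [16 3 9]
Step 6: demand=5,sold=5 ship[1->2]=2 ship[0->1]=2 prod=4 -> [18 3 6]
Step 7: demand=5,sold=5 ship[1->2]=2 ship[0->1]=2 prod=4 -> [20 3 3]
Step 8: demand=5,sold=3 ship[1->2]=2 ship[0->1]=2 prod=4 -> [22 3 2]
Step 9: demand=5,sold=2 ship[1->2]=2 ship[0->1]=2 prod=4 -> [24 3 2]
Step 10: demand=5,sold=2 ship[1->2]=2 ship[0->1]=2 prod=4 -> [26 3 2]
Step 11: demand=5,sold=2 ship[1->2]=2 ship[0->1]=2 prod=4 -> [28 3 2]
Step 12: demand=5,sold=2 ship[1->2]=2 ship[0->1]=2 prod=4 -> [30 3 2]
First stockout at step 8

8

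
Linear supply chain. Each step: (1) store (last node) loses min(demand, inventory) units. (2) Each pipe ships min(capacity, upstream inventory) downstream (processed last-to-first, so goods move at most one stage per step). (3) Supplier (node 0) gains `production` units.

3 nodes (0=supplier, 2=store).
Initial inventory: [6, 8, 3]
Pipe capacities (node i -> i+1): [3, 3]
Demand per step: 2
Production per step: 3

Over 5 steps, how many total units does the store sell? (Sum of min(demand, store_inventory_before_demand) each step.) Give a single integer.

Answer: 10

Derivation:
Step 1: sold=2 (running total=2) -> [6 8 4]
Step 2: sold=2 (running total=4) -> [6 8 5]
Step 3: sold=2 (running total=6) -> [6 8 6]
Step 4: sold=2 (running total=8) -> [6 8 7]
Step 5: sold=2 (running total=10) -> [6 8 8]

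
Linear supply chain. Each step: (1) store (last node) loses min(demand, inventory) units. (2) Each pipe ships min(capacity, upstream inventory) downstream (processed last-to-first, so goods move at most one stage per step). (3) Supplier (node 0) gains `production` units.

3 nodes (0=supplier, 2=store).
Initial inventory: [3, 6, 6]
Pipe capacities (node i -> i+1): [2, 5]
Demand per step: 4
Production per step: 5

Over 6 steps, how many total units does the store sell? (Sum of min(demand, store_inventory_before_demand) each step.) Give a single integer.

Step 1: sold=4 (running total=4) -> [6 3 7]
Step 2: sold=4 (running total=8) -> [9 2 6]
Step 3: sold=4 (running total=12) -> [12 2 4]
Step 4: sold=4 (running total=16) -> [15 2 2]
Step 5: sold=2 (running total=18) -> [18 2 2]
Step 6: sold=2 (running total=20) -> [21 2 2]

Answer: 20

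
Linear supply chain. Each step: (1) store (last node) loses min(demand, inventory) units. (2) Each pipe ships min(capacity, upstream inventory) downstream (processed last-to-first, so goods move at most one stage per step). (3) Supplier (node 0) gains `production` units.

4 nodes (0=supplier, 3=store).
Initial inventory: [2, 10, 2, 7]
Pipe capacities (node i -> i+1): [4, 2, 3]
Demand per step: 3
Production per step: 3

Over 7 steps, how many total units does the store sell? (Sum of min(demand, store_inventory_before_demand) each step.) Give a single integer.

Answer: 19

Derivation:
Step 1: sold=3 (running total=3) -> [3 10 2 6]
Step 2: sold=3 (running total=6) -> [3 11 2 5]
Step 3: sold=3 (running total=9) -> [3 12 2 4]
Step 4: sold=3 (running total=12) -> [3 13 2 3]
Step 5: sold=3 (running total=15) -> [3 14 2 2]
Step 6: sold=2 (running total=17) -> [3 15 2 2]
Step 7: sold=2 (running total=19) -> [3 16 2 2]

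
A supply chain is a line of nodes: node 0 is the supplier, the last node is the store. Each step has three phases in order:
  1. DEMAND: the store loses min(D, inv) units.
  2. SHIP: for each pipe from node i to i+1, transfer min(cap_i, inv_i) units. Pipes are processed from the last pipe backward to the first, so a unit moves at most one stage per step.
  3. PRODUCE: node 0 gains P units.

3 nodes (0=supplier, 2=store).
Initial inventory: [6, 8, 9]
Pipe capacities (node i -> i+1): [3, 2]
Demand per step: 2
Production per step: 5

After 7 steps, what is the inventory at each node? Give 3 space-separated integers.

Step 1: demand=2,sold=2 ship[1->2]=2 ship[0->1]=3 prod=5 -> inv=[8 9 9]
Step 2: demand=2,sold=2 ship[1->2]=2 ship[0->1]=3 prod=5 -> inv=[10 10 9]
Step 3: demand=2,sold=2 ship[1->2]=2 ship[0->1]=3 prod=5 -> inv=[12 11 9]
Step 4: demand=2,sold=2 ship[1->2]=2 ship[0->1]=3 prod=5 -> inv=[14 12 9]
Step 5: demand=2,sold=2 ship[1->2]=2 ship[0->1]=3 prod=5 -> inv=[16 13 9]
Step 6: demand=2,sold=2 ship[1->2]=2 ship[0->1]=3 prod=5 -> inv=[18 14 9]
Step 7: demand=2,sold=2 ship[1->2]=2 ship[0->1]=3 prod=5 -> inv=[20 15 9]

20 15 9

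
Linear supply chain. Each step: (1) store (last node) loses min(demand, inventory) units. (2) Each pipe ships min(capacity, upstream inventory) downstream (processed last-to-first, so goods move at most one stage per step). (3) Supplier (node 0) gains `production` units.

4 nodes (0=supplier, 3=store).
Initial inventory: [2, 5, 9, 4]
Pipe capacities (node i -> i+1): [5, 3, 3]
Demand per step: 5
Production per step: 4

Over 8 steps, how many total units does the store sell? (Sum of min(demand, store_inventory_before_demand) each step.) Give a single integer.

Step 1: sold=4 (running total=4) -> [4 4 9 3]
Step 2: sold=3 (running total=7) -> [4 5 9 3]
Step 3: sold=3 (running total=10) -> [4 6 9 3]
Step 4: sold=3 (running total=13) -> [4 7 9 3]
Step 5: sold=3 (running total=16) -> [4 8 9 3]
Step 6: sold=3 (running total=19) -> [4 9 9 3]
Step 7: sold=3 (running total=22) -> [4 10 9 3]
Step 8: sold=3 (running total=25) -> [4 11 9 3]

Answer: 25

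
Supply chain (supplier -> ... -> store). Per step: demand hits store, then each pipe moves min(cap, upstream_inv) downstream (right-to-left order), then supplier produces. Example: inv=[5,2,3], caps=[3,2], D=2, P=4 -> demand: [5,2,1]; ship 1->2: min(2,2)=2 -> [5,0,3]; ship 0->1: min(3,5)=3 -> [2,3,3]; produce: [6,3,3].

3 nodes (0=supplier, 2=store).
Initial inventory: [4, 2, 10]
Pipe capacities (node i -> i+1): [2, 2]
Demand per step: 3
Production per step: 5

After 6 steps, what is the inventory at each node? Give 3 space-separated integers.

Step 1: demand=3,sold=3 ship[1->2]=2 ship[0->1]=2 prod=5 -> inv=[7 2 9]
Step 2: demand=3,sold=3 ship[1->2]=2 ship[0->1]=2 prod=5 -> inv=[10 2 8]
Step 3: demand=3,sold=3 ship[1->2]=2 ship[0->1]=2 prod=5 -> inv=[13 2 7]
Step 4: demand=3,sold=3 ship[1->2]=2 ship[0->1]=2 prod=5 -> inv=[16 2 6]
Step 5: demand=3,sold=3 ship[1->2]=2 ship[0->1]=2 prod=5 -> inv=[19 2 5]
Step 6: demand=3,sold=3 ship[1->2]=2 ship[0->1]=2 prod=5 -> inv=[22 2 4]

22 2 4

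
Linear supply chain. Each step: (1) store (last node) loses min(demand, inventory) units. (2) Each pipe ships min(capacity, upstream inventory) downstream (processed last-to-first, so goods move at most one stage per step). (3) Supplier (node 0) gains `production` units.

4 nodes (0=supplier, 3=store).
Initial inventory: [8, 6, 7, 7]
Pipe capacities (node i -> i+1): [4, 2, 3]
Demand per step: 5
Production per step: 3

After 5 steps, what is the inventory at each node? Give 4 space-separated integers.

Step 1: demand=5,sold=5 ship[2->3]=3 ship[1->2]=2 ship[0->1]=4 prod=3 -> inv=[7 8 6 5]
Step 2: demand=5,sold=5 ship[2->3]=3 ship[1->2]=2 ship[0->1]=4 prod=3 -> inv=[6 10 5 3]
Step 3: demand=5,sold=3 ship[2->3]=3 ship[1->2]=2 ship[0->1]=4 prod=3 -> inv=[5 12 4 3]
Step 4: demand=5,sold=3 ship[2->3]=3 ship[1->2]=2 ship[0->1]=4 prod=3 -> inv=[4 14 3 3]
Step 5: demand=5,sold=3 ship[2->3]=3 ship[1->2]=2 ship[0->1]=4 prod=3 -> inv=[3 16 2 3]

3 16 2 3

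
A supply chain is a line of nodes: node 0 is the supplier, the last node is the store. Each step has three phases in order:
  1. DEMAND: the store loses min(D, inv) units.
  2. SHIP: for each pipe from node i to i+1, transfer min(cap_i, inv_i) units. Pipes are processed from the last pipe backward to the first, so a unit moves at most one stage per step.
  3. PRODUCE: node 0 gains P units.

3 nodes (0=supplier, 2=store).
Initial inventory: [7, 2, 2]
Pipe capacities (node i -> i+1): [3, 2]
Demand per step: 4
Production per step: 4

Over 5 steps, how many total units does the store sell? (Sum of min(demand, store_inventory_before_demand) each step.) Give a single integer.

Answer: 10

Derivation:
Step 1: sold=2 (running total=2) -> [8 3 2]
Step 2: sold=2 (running total=4) -> [9 4 2]
Step 3: sold=2 (running total=6) -> [10 5 2]
Step 4: sold=2 (running total=8) -> [11 6 2]
Step 5: sold=2 (running total=10) -> [12 7 2]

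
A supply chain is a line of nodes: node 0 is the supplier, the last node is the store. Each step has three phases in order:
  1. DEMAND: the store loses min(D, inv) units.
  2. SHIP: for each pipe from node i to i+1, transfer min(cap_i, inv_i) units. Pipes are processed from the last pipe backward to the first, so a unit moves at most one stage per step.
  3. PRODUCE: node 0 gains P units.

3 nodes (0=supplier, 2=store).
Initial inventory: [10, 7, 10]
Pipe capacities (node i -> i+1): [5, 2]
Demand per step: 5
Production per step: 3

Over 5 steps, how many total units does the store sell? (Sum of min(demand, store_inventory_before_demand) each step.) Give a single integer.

Step 1: sold=5 (running total=5) -> [8 10 7]
Step 2: sold=5 (running total=10) -> [6 13 4]
Step 3: sold=4 (running total=14) -> [4 16 2]
Step 4: sold=2 (running total=16) -> [3 18 2]
Step 5: sold=2 (running total=18) -> [3 19 2]

Answer: 18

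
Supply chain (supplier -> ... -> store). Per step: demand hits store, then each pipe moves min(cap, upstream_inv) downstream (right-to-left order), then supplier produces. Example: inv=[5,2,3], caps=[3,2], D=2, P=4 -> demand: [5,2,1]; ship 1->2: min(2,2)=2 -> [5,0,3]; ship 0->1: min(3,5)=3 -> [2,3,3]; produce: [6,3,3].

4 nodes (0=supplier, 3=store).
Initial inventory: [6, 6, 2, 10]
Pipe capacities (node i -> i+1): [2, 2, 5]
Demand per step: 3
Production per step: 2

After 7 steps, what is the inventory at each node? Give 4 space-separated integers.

Step 1: demand=3,sold=3 ship[2->3]=2 ship[1->2]=2 ship[0->1]=2 prod=2 -> inv=[6 6 2 9]
Step 2: demand=3,sold=3 ship[2->3]=2 ship[1->2]=2 ship[0->1]=2 prod=2 -> inv=[6 6 2 8]
Step 3: demand=3,sold=3 ship[2->3]=2 ship[1->2]=2 ship[0->1]=2 prod=2 -> inv=[6 6 2 7]
Step 4: demand=3,sold=3 ship[2->3]=2 ship[1->2]=2 ship[0->1]=2 prod=2 -> inv=[6 6 2 6]
Step 5: demand=3,sold=3 ship[2->3]=2 ship[1->2]=2 ship[0->1]=2 prod=2 -> inv=[6 6 2 5]
Step 6: demand=3,sold=3 ship[2->3]=2 ship[1->2]=2 ship[0->1]=2 prod=2 -> inv=[6 6 2 4]
Step 7: demand=3,sold=3 ship[2->3]=2 ship[1->2]=2 ship[0->1]=2 prod=2 -> inv=[6 6 2 3]

6 6 2 3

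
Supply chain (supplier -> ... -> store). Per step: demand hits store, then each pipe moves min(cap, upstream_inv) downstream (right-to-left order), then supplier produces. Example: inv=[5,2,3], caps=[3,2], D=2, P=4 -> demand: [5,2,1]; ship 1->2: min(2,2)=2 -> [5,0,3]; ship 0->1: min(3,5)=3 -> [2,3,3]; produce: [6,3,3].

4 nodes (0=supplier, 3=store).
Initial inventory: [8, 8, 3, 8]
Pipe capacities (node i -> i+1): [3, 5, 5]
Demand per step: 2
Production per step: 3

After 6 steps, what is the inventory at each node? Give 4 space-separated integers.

Step 1: demand=2,sold=2 ship[2->3]=3 ship[1->2]=5 ship[0->1]=3 prod=3 -> inv=[8 6 5 9]
Step 2: demand=2,sold=2 ship[2->3]=5 ship[1->2]=5 ship[0->1]=3 prod=3 -> inv=[8 4 5 12]
Step 3: demand=2,sold=2 ship[2->3]=5 ship[1->2]=4 ship[0->1]=3 prod=3 -> inv=[8 3 4 15]
Step 4: demand=2,sold=2 ship[2->3]=4 ship[1->2]=3 ship[0->1]=3 prod=3 -> inv=[8 3 3 17]
Step 5: demand=2,sold=2 ship[2->3]=3 ship[1->2]=3 ship[0->1]=3 prod=3 -> inv=[8 3 3 18]
Step 6: demand=2,sold=2 ship[2->3]=3 ship[1->2]=3 ship[0->1]=3 prod=3 -> inv=[8 3 3 19]

8 3 3 19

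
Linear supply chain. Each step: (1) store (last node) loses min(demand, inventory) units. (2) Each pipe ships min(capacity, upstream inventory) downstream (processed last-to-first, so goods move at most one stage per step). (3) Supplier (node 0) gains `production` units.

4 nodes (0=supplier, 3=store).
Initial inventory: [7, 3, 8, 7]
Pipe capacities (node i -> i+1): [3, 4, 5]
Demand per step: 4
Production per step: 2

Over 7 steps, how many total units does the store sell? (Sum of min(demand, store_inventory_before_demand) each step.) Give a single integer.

Answer: 28

Derivation:
Step 1: sold=4 (running total=4) -> [6 3 6 8]
Step 2: sold=4 (running total=8) -> [5 3 4 9]
Step 3: sold=4 (running total=12) -> [4 3 3 9]
Step 4: sold=4 (running total=16) -> [3 3 3 8]
Step 5: sold=4 (running total=20) -> [2 3 3 7]
Step 6: sold=4 (running total=24) -> [2 2 3 6]
Step 7: sold=4 (running total=28) -> [2 2 2 5]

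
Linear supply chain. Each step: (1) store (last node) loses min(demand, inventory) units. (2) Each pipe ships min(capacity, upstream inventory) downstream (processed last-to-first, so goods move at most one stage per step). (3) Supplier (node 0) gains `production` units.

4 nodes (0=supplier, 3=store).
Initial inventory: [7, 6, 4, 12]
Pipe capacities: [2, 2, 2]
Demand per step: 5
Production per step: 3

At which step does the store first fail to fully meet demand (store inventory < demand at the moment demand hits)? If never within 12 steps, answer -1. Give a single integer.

Step 1: demand=5,sold=5 ship[2->3]=2 ship[1->2]=2 ship[0->1]=2 prod=3 -> [8 6 4 9]
Step 2: demand=5,sold=5 ship[2->3]=2 ship[1->2]=2 ship[0->1]=2 prod=3 -> [9 6 4 6]
Step 3: demand=5,sold=5 ship[2->3]=2 ship[1->2]=2 ship[0->1]=2 prod=3 -> [10 6 4 3]
Step 4: demand=5,sold=3 ship[2->3]=2 ship[1->2]=2 ship[0->1]=2 prod=3 -> [11 6 4 2]
Step 5: demand=5,sold=2 ship[2->3]=2 ship[1->2]=2 ship[0->1]=2 prod=3 -> [12 6 4 2]
Step 6: demand=5,sold=2 ship[2->3]=2 ship[1->2]=2 ship[0->1]=2 prod=3 -> [13 6 4 2]
Step 7: demand=5,sold=2 ship[2->3]=2 ship[1->2]=2 ship[0->1]=2 prod=3 -> [14 6 4 2]
Step 8: demand=5,sold=2 ship[2->3]=2 ship[1->2]=2 ship[0->1]=2 prod=3 -> [15 6 4 2]
Step 9: demand=5,sold=2 ship[2->3]=2 ship[1->2]=2 ship[0->1]=2 prod=3 -> [16 6 4 2]
Step 10: demand=5,sold=2 ship[2->3]=2 ship[1->2]=2 ship[0->1]=2 prod=3 -> [17 6 4 2]
Step 11: demand=5,sold=2 ship[2->3]=2 ship[1->2]=2 ship[0->1]=2 prod=3 -> [18 6 4 2]
Step 12: demand=5,sold=2 ship[2->3]=2 ship[1->2]=2 ship[0->1]=2 prod=3 -> [19 6 4 2]
First stockout at step 4

4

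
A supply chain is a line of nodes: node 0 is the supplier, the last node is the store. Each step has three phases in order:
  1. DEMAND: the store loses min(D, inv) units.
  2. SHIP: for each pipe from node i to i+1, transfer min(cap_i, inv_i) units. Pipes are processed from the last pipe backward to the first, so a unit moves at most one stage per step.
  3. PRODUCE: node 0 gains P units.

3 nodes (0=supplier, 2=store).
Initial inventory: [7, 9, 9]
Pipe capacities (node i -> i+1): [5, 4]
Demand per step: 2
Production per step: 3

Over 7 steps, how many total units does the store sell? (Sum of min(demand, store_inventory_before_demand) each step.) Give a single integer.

Answer: 14

Derivation:
Step 1: sold=2 (running total=2) -> [5 10 11]
Step 2: sold=2 (running total=4) -> [3 11 13]
Step 3: sold=2 (running total=6) -> [3 10 15]
Step 4: sold=2 (running total=8) -> [3 9 17]
Step 5: sold=2 (running total=10) -> [3 8 19]
Step 6: sold=2 (running total=12) -> [3 7 21]
Step 7: sold=2 (running total=14) -> [3 6 23]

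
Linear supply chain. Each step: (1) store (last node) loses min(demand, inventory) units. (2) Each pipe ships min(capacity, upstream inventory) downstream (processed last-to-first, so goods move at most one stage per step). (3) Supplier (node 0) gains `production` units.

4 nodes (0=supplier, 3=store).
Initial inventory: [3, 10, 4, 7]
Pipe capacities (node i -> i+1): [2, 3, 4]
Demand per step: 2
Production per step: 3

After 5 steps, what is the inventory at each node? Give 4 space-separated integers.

Step 1: demand=2,sold=2 ship[2->3]=4 ship[1->2]=3 ship[0->1]=2 prod=3 -> inv=[4 9 3 9]
Step 2: demand=2,sold=2 ship[2->3]=3 ship[1->2]=3 ship[0->1]=2 prod=3 -> inv=[5 8 3 10]
Step 3: demand=2,sold=2 ship[2->3]=3 ship[1->2]=3 ship[0->1]=2 prod=3 -> inv=[6 7 3 11]
Step 4: demand=2,sold=2 ship[2->3]=3 ship[1->2]=3 ship[0->1]=2 prod=3 -> inv=[7 6 3 12]
Step 5: demand=2,sold=2 ship[2->3]=3 ship[1->2]=3 ship[0->1]=2 prod=3 -> inv=[8 5 3 13]

8 5 3 13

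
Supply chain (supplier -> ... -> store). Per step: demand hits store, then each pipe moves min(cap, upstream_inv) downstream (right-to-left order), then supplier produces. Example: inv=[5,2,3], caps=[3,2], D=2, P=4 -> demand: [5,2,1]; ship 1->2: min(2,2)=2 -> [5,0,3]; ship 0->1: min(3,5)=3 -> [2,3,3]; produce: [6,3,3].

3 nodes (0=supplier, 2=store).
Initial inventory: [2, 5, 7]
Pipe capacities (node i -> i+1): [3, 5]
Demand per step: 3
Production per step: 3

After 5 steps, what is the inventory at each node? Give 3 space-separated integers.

Step 1: demand=3,sold=3 ship[1->2]=5 ship[0->1]=2 prod=3 -> inv=[3 2 9]
Step 2: demand=3,sold=3 ship[1->2]=2 ship[0->1]=3 prod=3 -> inv=[3 3 8]
Step 3: demand=3,sold=3 ship[1->2]=3 ship[0->1]=3 prod=3 -> inv=[3 3 8]
Step 4: demand=3,sold=3 ship[1->2]=3 ship[0->1]=3 prod=3 -> inv=[3 3 8]
Step 5: demand=3,sold=3 ship[1->2]=3 ship[0->1]=3 prod=3 -> inv=[3 3 8]

3 3 8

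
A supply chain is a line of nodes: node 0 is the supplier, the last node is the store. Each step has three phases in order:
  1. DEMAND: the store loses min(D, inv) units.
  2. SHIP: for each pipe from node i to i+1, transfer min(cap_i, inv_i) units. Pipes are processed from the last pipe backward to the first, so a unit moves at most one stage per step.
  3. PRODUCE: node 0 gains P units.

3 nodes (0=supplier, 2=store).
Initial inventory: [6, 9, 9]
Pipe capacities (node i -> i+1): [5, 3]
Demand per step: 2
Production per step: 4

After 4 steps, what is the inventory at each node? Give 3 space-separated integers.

Step 1: demand=2,sold=2 ship[1->2]=3 ship[0->1]=5 prod=4 -> inv=[5 11 10]
Step 2: demand=2,sold=2 ship[1->2]=3 ship[0->1]=5 prod=4 -> inv=[4 13 11]
Step 3: demand=2,sold=2 ship[1->2]=3 ship[0->1]=4 prod=4 -> inv=[4 14 12]
Step 4: demand=2,sold=2 ship[1->2]=3 ship[0->1]=4 prod=4 -> inv=[4 15 13]

4 15 13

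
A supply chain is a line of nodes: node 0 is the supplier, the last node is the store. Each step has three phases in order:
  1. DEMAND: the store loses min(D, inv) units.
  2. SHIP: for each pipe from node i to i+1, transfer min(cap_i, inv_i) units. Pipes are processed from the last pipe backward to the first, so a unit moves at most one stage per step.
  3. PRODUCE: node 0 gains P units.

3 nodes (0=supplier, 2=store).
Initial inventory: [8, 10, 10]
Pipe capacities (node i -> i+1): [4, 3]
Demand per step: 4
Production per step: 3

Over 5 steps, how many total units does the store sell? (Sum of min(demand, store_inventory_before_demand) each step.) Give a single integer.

Step 1: sold=4 (running total=4) -> [7 11 9]
Step 2: sold=4 (running total=8) -> [6 12 8]
Step 3: sold=4 (running total=12) -> [5 13 7]
Step 4: sold=4 (running total=16) -> [4 14 6]
Step 5: sold=4 (running total=20) -> [3 15 5]

Answer: 20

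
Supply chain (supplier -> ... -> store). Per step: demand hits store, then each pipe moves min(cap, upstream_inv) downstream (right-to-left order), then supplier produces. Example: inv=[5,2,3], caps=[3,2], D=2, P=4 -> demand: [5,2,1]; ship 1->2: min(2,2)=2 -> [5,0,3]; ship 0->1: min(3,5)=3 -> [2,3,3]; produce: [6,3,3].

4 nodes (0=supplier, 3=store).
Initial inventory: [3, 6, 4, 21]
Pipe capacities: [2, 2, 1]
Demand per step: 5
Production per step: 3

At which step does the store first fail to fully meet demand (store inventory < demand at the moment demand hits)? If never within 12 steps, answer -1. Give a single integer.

Step 1: demand=5,sold=5 ship[2->3]=1 ship[1->2]=2 ship[0->1]=2 prod=3 -> [4 6 5 17]
Step 2: demand=5,sold=5 ship[2->3]=1 ship[1->2]=2 ship[0->1]=2 prod=3 -> [5 6 6 13]
Step 3: demand=5,sold=5 ship[2->3]=1 ship[1->2]=2 ship[0->1]=2 prod=3 -> [6 6 7 9]
Step 4: demand=5,sold=5 ship[2->3]=1 ship[1->2]=2 ship[0->1]=2 prod=3 -> [7 6 8 5]
Step 5: demand=5,sold=5 ship[2->3]=1 ship[1->2]=2 ship[0->1]=2 prod=3 -> [8 6 9 1]
Step 6: demand=5,sold=1 ship[2->3]=1 ship[1->2]=2 ship[0->1]=2 prod=3 -> [9 6 10 1]
Step 7: demand=5,sold=1 ship[2->3]=1 ship[1->2]=2 ship[0->1]=2 prod=3 -> [10 6 11 1]
Step 8: demand=5,sold=1 ship[2->3]=1 ship[1->2]=2 ship[0->1]=2 prod=3 -> [11 6 12 1]
Step 9: demand=5,sold=1 ship[2->3]=1 ship[1->2]=2 ship[0->1]=2 prod=3 -> [12 6 13 1]
Step 10: demand=5,sold=1 ship[2->3]=1 ship[1->2]=2 ship[0->1]=2 prod=3 -> [13 6 14 1]
Step 11: demand=5,sold=1 ship[2->3]=1 ship[1->2]=2 ship[0->1]=2 prod=3 -> [14 6 15 1]
Step 12: demand=5,sold=1 ship[2->3]=1 ship[1->2]=2 ship[0->1]=2 prod=3 -> [15 6 16 1]
First stockout at step 6

6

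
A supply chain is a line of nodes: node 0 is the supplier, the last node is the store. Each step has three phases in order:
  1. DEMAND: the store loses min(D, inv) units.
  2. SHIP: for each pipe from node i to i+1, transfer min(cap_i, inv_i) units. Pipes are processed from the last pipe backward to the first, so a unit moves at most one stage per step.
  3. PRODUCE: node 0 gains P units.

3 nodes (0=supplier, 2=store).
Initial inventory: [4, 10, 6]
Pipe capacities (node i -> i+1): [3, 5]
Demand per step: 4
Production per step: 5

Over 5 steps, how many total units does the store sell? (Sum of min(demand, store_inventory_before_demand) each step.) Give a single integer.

Step 1: sold=4 (running total=4) -> [6 8 7]
Step 2: sold=4 (running total=8) -> [8 6 8]
Step 3: sold=4 (running total=12) -> [10 4 9]
Step 4: sold=4 (running total=16) -> [12 3 9]
Step 5: sold=4 (running total=20) -> [14 3 8]

Answer: 20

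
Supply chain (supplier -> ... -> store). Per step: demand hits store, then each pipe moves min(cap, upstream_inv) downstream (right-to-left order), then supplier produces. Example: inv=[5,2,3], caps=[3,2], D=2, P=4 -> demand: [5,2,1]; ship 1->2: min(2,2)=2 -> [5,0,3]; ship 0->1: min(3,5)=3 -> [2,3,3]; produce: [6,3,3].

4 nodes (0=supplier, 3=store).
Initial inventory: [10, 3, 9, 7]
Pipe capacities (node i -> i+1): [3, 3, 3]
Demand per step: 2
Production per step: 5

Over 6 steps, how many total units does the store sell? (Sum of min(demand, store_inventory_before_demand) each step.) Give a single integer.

Step 1: sold=2 (running total=2) -> [12 3 9 8]
Step 2: sold=2 (running total=4) -> [14 3 9 9]
Step 3: sold=2 (running total=6) -> [16 3 9 10]
Step 4: sold=2 (running total=8) -> [18 3 9 11]
Step 5: sold=2 (running total=10) -> [20 3 9 12]
Step 6: sold=2 (running total=12) -> [22 3 9 13]

Answer: 12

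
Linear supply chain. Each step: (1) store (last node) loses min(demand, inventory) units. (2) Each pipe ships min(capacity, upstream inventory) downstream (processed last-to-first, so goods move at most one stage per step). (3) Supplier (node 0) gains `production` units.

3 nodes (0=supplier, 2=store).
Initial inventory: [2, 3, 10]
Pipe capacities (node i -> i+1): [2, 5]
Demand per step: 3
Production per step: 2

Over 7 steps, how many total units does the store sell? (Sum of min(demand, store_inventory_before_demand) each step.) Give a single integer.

Step 1: sold=3 (running total=3) -> [2 2 10]
Step 2: sold=3 (running total=6) -> [2 2 9]
Step 3: sold=3 (running total=9) -> [2 2 8]
Step 4: sold=3 (running total=12) -> [2 2 7]
Step 5: sold=3 (running total=15) -> [2 2 6]
Step 6: sold=3 (running total=18) -> [2 2 5]
Step 7: sold=3 (running total=21) -> [2 2 4]

Answer: 21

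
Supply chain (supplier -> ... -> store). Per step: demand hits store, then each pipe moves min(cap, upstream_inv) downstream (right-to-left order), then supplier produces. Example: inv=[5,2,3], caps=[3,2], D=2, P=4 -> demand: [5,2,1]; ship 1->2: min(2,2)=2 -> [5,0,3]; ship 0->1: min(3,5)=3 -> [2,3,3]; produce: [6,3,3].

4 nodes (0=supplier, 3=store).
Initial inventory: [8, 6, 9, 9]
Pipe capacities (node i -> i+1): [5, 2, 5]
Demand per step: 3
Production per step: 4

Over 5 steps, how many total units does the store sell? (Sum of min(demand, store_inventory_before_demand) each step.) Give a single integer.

Step 1: sold=3 (running total=3) -> [7 9 6 11]
Step 2: sold=3 (running total=6) -> [6 12 3 13]
Step 3: sold=3 (running total=9) -> [5 15 2 13]
Step 4: sold=3 (running total=12) -> [4 18 2 12]
Step 5: sold=3 (running total=15) -> [4 20 2 11]

Answer: 15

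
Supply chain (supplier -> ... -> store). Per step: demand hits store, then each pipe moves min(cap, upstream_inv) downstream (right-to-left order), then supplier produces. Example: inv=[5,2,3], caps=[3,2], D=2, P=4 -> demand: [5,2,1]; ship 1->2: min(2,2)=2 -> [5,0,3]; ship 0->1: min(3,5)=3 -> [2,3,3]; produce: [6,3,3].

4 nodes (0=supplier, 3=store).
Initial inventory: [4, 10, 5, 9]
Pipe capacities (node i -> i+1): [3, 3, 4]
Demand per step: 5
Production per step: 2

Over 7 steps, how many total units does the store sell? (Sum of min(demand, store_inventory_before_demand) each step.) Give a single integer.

Step 1: sold=5 (running total=5) -> [3 10 4 8]
Step 2: sold=5 (running total=10) -> [2 10 3 7]
Step 3: sold=5 (running total=15) -> [2 9 3 5]
Step 4: sold=5 (running total=20) -> [2 8 3 3]
Step 5: sold=3 (running total=23) -> [2 7 3 3]
Step 6: sold=3 (running total=26) -> [2 6 3 3]
Step 7: sold=3 (running total=29) -> [2 5 3 3]

Answer: 29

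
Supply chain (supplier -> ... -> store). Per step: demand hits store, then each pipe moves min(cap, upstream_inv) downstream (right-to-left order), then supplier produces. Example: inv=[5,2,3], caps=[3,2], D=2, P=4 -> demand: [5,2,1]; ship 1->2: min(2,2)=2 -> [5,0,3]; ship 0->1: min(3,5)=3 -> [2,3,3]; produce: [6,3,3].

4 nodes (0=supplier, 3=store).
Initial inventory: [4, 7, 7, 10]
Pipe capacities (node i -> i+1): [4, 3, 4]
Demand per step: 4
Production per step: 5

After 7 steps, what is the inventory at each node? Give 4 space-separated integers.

Step 1: demand=4,sold=4 ship[2->3]=4 ship[1->2]=3 ship[0->1]=4 prod=5 -> inv=[5 8 6 10]
Step 2: demand=4,sold=4 ship[2->3]=4 ship[1->2]=3 ship[0->1]=4 prod=5 -> inv=[6 9 5 10]
Step 3: demand=4,sold=4 ship[2->3]=4 ship[1->2]=3 ship[0->1]=4 prod=5 -> inv=[7 10 4 10]
Step 4: demand=4,sold=4 ship[2->3]=4 ship[1->2]=3 ship[0->1]=4 prod=5 -> inv=[8 11 3 10]
Step 5: demand=4,sold=4 ship[2->3]=3 ship[1->2]=3 ship[0->1]=4 prod=5 -> inv=[9 12 3 9]
Step 6: demand=4,sold=4 ship[2->3]=3 ship[1->2]=3 ship[0->1]=4 prod=5 -> inv=[10 13 3 8]
Step 7: demand=4,sold=4 ship[2->3]=3 ship[1->2]=3 ship[0->1]=4 prod=5 -> inv=[11 14 3 7]

11 14 3 7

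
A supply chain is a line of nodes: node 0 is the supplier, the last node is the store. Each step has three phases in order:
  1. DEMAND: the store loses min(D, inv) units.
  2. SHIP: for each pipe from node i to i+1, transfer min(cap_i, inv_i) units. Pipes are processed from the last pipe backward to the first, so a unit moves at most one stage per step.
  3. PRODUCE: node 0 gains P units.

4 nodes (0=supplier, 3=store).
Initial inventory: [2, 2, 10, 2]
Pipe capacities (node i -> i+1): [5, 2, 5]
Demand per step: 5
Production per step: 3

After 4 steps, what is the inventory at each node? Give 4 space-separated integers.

Step 1: demand=5,sold=2 ship[2->3]=5 ship[1->2]=2 ship[0->1]=2 prod=3 -> inv=[3 2 7 5]
Step 2: demand=5,sold=5 ship[2->3]=5 ship[1->2]=2 ship[0->1]=3 prod=3 -> inv=[3 3 4 5]
Step 3: demand=5,sold=5 ship[2->3]=4 ship[1->2]=2 ship[0->1]=3 prod=3 -> inv=[3 4 2 4]
Step 4: demand=5,sold=4 ship[2->3]=2 ship[1->2]=2 ship[0->1]=3 prod=3 -> inv=[3 5 2 2]

3 5 2 2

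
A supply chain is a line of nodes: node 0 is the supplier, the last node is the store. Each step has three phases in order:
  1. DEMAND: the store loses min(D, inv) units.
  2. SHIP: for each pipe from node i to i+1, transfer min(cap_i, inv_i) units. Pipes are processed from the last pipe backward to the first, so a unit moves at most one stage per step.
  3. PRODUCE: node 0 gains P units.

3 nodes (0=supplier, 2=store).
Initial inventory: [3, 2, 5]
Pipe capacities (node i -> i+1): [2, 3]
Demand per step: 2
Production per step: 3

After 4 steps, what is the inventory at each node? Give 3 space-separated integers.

Step 1: demand=2,sold=2 ship[1->2]=2 ship[0->1]=2 prod=3 -> inv=[4 2 5]
Step 2: demand=2,sold=2 ship[1->2]=2 ship[0->1]=2 prod=3 -> inv=[5 2 5]
Step 3: demand=2,sold=2 ship[1->2]=2 ship[0->1]=2 prod=3 -> inv=[6 2 5]
Step 4: demand=2,sold=2 ship[1->2]=2 ship[0->1]=2 prod=3 -> inv=[7 2 5]

7 2 5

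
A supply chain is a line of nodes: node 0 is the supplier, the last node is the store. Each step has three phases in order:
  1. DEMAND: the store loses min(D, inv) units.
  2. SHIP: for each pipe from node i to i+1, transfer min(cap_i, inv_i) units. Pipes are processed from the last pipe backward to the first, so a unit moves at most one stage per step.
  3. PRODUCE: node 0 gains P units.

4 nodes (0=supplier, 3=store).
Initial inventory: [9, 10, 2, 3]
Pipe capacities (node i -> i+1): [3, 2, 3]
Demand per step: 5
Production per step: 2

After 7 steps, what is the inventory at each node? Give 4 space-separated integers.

Step 1: demand=5,sold=3 ship[2->3]=2 ship[1->2]=2 ship[0->1]=3 prod=2 -> inv=[8 11 2 2]
Step 2: demand=5,sold=2 ship[2->3]=2 ship[1->2]=2 ship[0->1]=3 prod=2 -> inv=[7 12 2 2]
Step 3: demand=5,sold=2 ship[2->3]=2 ship[1->2]=2 ship[0->1]=3 prod=2 -> inv=[6 13 2 2]
Step 4: demand=5,sold=2 ship[2->3]=2 ship[1->2]=2 ship[0->1]=3 prod=2 -> inv=[5 14 2 2]
Step 5: demand=5,sold=2 ship[2->3]=2 ship[1->2]=2 ship[0->1]=3 prod=2 -> inv=[4 15 2 2]
Step 6: demand=5,sold=2 ship[2->3]=2 ship[1->2]=2 ship[0->1]=3 prod=2 -> inv=[3 16 2 2]
Step 7: demand=5,sold=2 ship[2->3]=2 ship[1->2]=2 ship[0->1]=3 prod=2 -> inv=[2 17 2 2]

2 17 2 2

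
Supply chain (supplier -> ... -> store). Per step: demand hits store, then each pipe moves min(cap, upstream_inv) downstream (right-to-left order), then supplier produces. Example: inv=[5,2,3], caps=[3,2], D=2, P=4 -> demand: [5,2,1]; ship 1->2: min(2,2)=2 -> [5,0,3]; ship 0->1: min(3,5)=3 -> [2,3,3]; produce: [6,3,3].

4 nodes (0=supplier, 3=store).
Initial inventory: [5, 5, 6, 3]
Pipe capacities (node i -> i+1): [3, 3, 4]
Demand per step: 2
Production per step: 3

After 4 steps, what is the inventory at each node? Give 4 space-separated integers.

Step 1: demand=2,sold=2 ship[2->3]=4 ship[1->2]=3 ship[0->1]=3 prod=3 -> inv=[5 5 5 5]
Step 2: demand=2,sold=2 ship[2->3]=4 ship[1->2]=3 ship[0->1]=3 prod=3 -> inv=[5 5 4 7]
Step 3: demand=2,sold=2 ship[2->3]=4 ship[1->2]=3 ship[0->1]=3 prod=3 -> inv=[5 5 3 9]
Step 4: demand=2,sold=2 ship[2->3]=3 ship[1->2]=3 ship[0->1]=3 prod=3 -> inv=[5 5 3 10]

5 5 3 10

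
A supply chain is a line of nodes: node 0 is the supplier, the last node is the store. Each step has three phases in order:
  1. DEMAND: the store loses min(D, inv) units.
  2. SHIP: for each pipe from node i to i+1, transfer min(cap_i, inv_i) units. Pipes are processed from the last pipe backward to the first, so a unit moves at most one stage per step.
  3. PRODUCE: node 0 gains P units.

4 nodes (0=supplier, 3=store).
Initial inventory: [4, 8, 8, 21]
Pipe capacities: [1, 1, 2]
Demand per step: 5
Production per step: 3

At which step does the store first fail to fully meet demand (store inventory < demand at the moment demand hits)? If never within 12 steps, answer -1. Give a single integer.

Step 1: demand=5,sold=5 ship[2->3]=2 ship[1->2]=1 ship[0->1]=1 prod=3 -> [6 8 7 18]
Step 2: demand=5,sold=5 ship[2->3]=2 ship[1->2]=1 ship[0->1]=1 prod=3 -> [8 8 6 15]
Step 3: demand=5,sold=5 ship[2->3]=2 ship[1->2]=1 ship[0->1]=1 prod=3 -> [10 8 5 12]
Step 4: demand=5,sold=5 ship[2->3]=2 ship[1->2]=1 ship[0->1]=1 prod=3 -> [12 8 4 9]
Step 5: demand=5,sold=5 ship[2->3]=2 ship[1->2]=1 ship[0->1]=1 prod=3 -> [14 8 3 6]
Step 6: demand=5,sold=5 ship[2->3]=2 ship[1->2]=1 ship[0->1]=1 prod=3 -> [16 8 2 3]
Step 7: demand=5,sold=3 ship[2->3]=2 ship[1->2]=1 ship[0->1]=1 prod=3 -> [18 8 1 2]
Step 8: demand=5,sold=2 ship[2->3]=1 ship[1->2]=1 ship[0->1]=1 prod=3 -> [20 8 1 1]
Step 9: demand=5,sold=1 ship[2->3]=1 ship[1->2]=1 ship[0->1]=1 prod=3 -> [22 8 1 1]
Step 10: demand=5,sold=1 ship[2->3]=1 ship[1->2]=1 ship[0->1]=1 prod=3 -> [24 8 1 1]
Step 11: demand=5,sold=1 ship[2->3]=1 ship[1->2]=1 ship[0->1]=1 prod=3 -> [26 8 1 1]
Step 12: demand=5,sold=1 ship[2->3]=1 ship[1->2]=1 ship[0->1]=1 prod=3 -> [28 8 1 1]
First stockout at step 7

7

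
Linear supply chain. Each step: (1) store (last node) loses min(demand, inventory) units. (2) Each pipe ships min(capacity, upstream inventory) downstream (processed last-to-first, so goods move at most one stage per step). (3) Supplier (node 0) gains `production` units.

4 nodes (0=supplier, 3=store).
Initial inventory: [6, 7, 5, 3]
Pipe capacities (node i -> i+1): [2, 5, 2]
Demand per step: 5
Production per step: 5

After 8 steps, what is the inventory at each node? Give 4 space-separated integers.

Step 1: demand=5,sold=3 ship[2->3]=2 ship[1->2]=5 ship[0->1]=2 prod=5 -> inv=[9 4 8 2]
Step 2: demand=5,sold=2 ship[2->3]=2 ship[1->2]=4 ship[0->1]=2 prod=5 -> inv=[12 2 10 2]
Step 3: demand=5,sold=2 ship[2->3]=2 ship[1->2]=2 ship[0->1]=2 prod=5 -> inv=[15 2 10 2]
Step 4: demand=5,sold=2 ship[2->3]=2 ship[1->2]=2 ship[0->1]=2 prod=5 -> inv=[18 2 10 2]
Step 5: demand=5,sold=2 ship[2->3]=2 ship[1->2]=2 ship[0->1]=2 prod=5 -> inv=[21 2 10 2]
Step 6: demand=5,sold=2 ship[2->3]=2 ship[1->2]=2 ship[0->1]=2 prod=5 -> inv=[24 2 10 2]
Step 7: demand=5,sold=2 ship[2->3]=2 ship[1->2]=2 ship[0->1]=2 prod=5 -> inv=[27 2 10 2]
Step 8: demand=5,sold=2 ship[2->3]=2 ship[1->2]=2 ship[0->1]=2 prod=5 -> inv=[30 2 10 2]

30 2 10 2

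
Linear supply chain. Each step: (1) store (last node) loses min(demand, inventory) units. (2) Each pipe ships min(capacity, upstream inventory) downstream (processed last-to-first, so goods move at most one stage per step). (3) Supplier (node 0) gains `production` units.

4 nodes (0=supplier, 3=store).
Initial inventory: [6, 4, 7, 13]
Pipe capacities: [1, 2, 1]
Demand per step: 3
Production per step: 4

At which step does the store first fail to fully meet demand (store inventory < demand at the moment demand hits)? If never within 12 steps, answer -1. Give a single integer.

Step 1: demand=3,sold=3 ship[2->3]=1 ship[1->2]=2 ship[0->1]=1 prod=4 -> [9 3 8 11]
Step 2: demand=3,sold=3 ship[2->3]=1 ship[1->2]=2 ship[0->1]=1 prod=4 -> [12 2 9 9]
Step 3: demand=3,sold=3 ship[2->3]=1 ship[1->2]=2 ship[0->1]=1 prod=4 -> [15 1 10 7]
Step 4: demand=3,sold=3 ship[2->3]=1 ship[1->2]=1 ship[0->1]=1 prod=4 -> [18 1 10 5]
Step 5: demand=3,sold=3 ship[2->3]=1 ship[1->2]=1 ship[0->1]=1 prod=4 -> [21 1 10 3]
Step 6: demand=3,sold=3 ship[2->3]=1 ship[1->2]=1 ship[0->1]=1 prod=4 -> [24 1 10 1]
Step 7: demand=3,sold=1 ship[2->3]=1 ship[1->2]=1 ship[0->1]=1 prod=4 -> [27 1 10 1]
Step 8: demand=3,sold=1 ship[2->3]=1 ship[1->2]=1 ship[0->1]=1 prod=4 -> [30 1 10 1]
Step 9: demand=3,sold=1 ship[2->3]=1 ship[1->2]=1 ship[0->1]=1 prod=4 -> [33 1 10 1]
Step 10: demand=3,sold=1 ship[2->3]=1 ship[1->2]=1 ship[0->1]=1 prod=4 -> [36 1 10 1]
Step 11: demand=3,sold=1 ship[2->3]=1 ship[1->2]=1 ship[0->1]=1 prod=4 -> [39 1 10 1]
Step 12: demand=3,sold=1 ship[2->3]=1 ship[1->2]=1 ship[0->1]=1 prod=4 -> [42 1 10 1]
First stockout at step 7

7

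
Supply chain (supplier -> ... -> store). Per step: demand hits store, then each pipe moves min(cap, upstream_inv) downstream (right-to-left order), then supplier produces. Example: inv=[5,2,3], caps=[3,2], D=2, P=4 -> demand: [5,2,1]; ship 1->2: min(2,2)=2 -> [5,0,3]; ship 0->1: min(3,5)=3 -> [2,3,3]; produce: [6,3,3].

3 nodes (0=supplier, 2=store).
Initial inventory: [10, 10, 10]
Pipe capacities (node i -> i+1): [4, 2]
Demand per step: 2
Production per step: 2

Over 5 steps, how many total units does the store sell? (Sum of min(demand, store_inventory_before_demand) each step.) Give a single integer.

Step 1: sold=2 (running total=2) -> [8 12 10]
Step 2: sold=2 (running total=4) -> [6 14 10]
Step 3: sold=2 (running total=6) -> [4 16 10]
Step 4: sold=2 (running total=8) -> [2 18 10]
Step 5: sold=2 (running total=10) -> [2 18 10]

Answer: 10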